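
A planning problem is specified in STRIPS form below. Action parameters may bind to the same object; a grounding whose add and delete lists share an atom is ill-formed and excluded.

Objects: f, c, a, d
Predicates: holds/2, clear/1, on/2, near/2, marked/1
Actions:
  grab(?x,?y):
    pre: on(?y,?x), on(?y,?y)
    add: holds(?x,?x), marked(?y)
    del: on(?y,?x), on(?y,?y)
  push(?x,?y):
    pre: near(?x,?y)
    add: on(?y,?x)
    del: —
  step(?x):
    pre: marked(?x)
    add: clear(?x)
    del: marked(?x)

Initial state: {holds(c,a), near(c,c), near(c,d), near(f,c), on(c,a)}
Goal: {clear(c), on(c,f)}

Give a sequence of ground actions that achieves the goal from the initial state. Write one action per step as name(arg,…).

1. push(f,c)  →  {holds(c,a), near(c,c), near(c,d), near(f,c), on(c,a), on(c,f)}
2. push(c,c)  →  {holds(c,a), near(c,c), near(c,d), near(f,c), on(c,a), on(c,c), on(c,f)}
3. grab(c,c)  →  {holds(c,a), holds(c,c), marked(c), near(c,c), near(c,d), near(f,c), on(c,a), on(c,f)}
4. step(c)  →  {clear(c), holds(c,a), holds(c,c), near(c,c), near(c,d), near(f,c), on(c,a), on(c,f)}

push(f,c); push(c,c); grab(c,c); step(c)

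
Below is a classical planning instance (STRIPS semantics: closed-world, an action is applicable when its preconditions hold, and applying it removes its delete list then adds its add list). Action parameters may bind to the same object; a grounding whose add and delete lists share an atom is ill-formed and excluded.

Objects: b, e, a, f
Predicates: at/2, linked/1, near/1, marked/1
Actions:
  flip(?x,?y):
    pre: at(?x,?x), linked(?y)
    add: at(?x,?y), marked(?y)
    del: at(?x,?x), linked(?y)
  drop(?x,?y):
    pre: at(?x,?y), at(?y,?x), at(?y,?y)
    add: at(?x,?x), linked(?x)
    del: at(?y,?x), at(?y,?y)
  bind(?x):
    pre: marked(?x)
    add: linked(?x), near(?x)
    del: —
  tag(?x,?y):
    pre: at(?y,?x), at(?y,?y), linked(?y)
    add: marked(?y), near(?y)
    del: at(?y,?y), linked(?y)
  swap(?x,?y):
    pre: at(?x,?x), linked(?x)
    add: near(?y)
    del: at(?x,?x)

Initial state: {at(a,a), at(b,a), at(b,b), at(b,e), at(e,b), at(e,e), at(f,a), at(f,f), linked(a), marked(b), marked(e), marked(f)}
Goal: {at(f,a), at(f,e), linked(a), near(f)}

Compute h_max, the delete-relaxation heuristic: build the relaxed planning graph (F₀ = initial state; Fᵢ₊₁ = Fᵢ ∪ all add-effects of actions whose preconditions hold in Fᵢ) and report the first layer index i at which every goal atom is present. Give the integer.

2

F0 = init (12 atoms)
F1 = F0 ∪ {at(e,a), linked(b), linked(e), linked(f), marked(a), near(a), near(b), near(e), near(f)}  (21 atoms)
F2 = F1 ∪ {at(a,b), at(a,e), at(a,f), at(b,f), at(e,f), at(f,b), at(f,e)}  (28 atoms)
goal ⊆ F2  ⇒  h_max = 2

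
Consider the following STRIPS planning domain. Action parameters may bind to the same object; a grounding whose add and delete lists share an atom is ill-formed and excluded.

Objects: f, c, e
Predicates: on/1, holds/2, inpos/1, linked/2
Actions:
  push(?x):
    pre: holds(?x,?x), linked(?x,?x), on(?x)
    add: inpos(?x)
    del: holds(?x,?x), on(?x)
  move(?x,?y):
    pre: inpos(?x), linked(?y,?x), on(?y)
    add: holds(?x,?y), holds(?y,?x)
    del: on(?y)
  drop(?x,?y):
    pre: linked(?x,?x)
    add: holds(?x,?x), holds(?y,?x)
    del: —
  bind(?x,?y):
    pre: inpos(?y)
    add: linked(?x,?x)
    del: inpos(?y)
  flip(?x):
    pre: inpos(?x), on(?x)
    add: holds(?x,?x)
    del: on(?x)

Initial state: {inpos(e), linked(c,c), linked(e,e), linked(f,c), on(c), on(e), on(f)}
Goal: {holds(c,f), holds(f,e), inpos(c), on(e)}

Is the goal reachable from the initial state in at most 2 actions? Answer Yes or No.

No

1. drop(c,f)  →  {holds(c,c), holds(f,c), inpos(e), linked(c,c), linked(e,e), linked(f,c), on(c), on(e), on(f)}
2. push(c)  →  {holds(f,c), inpos(c), inpos(e), linked(c,c), linked(e,e), linked(f,c), on(e), on(f)}
3. move(c,f)  →  {holds(c,f), holds(f,c), inpos(c), inpos(e), linked(c,c), linked(e,e), linked(f,c), on(e)}
4. drop(e,f)  →  {holds(c,f), holds(e,e), holds(f,c), holds(f,e), inpos(c), inpos(e), linked(c,c), linked(e,e), linked(f,c), on(e)}
optimal plan length = 4; 4 > 2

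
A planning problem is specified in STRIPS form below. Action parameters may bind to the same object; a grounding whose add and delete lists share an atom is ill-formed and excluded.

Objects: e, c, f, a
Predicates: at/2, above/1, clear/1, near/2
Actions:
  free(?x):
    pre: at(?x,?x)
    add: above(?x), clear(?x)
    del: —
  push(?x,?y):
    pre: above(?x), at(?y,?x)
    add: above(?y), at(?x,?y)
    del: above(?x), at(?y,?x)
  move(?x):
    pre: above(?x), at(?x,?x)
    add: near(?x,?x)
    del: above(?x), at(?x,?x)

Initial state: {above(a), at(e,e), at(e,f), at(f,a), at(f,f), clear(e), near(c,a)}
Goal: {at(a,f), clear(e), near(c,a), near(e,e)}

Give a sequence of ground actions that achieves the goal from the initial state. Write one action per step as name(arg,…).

1. free(e)  →  {above(a), above(e), at(e,e), at(e,f), at(f,a), at(f,f), clear(e), near(c,a)}
2. push(a,f)  →  {above(e), above(f), at(a,f), at(e,e), at(e,f), at(f,f), clear(e), near(c,a)}
3. move(e)  →  {above(f), at(a,f), at(e,f), at(f,f), clear(e), near(c,a), near(e,e)}

free(e); push(a,f); move(e)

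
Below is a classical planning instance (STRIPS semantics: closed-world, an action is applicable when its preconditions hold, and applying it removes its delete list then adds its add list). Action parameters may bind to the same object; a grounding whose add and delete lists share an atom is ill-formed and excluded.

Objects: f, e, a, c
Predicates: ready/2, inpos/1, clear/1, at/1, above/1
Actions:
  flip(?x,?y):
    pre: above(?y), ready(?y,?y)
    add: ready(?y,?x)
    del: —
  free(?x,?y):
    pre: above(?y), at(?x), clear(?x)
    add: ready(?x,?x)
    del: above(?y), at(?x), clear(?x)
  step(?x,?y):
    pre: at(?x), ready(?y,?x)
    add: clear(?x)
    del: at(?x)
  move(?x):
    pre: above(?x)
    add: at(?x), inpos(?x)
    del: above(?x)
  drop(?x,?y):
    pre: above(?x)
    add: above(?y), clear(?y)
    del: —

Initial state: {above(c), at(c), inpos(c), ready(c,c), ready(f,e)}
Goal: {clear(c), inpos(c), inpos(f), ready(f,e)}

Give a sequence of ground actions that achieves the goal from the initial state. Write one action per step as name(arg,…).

1. step(c,c)  →  {above(c), clear(c), inpos(c), ready(c,c), ready(f,e)}
2. drop(c,f)  →  {above(c), above(f), clear(c), clear(f), inpos(c), ready(c,c), ready(f,e)}
3. move(f)  →  {above(c), at(f), clear(c), clear(f), inpos(c), inpos(f), ready(c,c), ready(f,e)}

step(c,c); drop(c,f); move(f)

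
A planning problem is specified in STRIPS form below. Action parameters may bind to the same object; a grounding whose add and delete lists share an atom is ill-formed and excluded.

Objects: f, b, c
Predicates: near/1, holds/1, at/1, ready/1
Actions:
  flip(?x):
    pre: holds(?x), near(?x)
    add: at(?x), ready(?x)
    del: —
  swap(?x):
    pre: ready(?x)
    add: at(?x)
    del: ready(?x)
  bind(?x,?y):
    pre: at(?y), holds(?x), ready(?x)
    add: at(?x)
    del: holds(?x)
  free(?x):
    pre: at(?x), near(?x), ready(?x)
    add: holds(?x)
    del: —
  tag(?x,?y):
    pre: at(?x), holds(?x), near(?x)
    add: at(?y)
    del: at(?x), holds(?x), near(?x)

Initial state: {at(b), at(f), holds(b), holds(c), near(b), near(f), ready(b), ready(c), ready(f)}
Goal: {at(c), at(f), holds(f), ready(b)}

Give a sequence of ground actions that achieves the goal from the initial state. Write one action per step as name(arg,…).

swap(c); free(f)

1. swap(c)  →  {at(b), at(c), at(f), holds(b), holds(c), near(b), near(f), ready(b), ready(f)}
2. free(f)  →  {at(b), at(c), at(f), holds(b), holds(c), holds(f), near(b), near(f), ready(b), ready(f)}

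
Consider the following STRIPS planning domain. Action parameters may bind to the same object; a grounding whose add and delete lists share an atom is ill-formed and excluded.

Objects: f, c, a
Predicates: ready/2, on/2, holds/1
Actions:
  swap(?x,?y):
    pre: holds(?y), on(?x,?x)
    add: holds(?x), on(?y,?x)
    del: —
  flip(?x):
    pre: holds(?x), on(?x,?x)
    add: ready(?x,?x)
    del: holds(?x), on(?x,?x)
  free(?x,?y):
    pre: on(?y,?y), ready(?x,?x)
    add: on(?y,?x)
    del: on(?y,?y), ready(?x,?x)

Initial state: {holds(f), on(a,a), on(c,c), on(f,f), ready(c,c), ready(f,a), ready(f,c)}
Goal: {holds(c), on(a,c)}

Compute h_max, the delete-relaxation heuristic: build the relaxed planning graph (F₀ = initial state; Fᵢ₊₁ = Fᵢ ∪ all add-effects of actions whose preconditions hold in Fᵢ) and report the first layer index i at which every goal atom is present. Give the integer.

1

F0 = init (7 atoms)
F1 = F0 ∪ {holds(a), holds(c), on(a,c), on(f,a), on(f,c), ready(f,f)}  (13 atoms)
goal ⊆ F1  ⇒  h_max = 1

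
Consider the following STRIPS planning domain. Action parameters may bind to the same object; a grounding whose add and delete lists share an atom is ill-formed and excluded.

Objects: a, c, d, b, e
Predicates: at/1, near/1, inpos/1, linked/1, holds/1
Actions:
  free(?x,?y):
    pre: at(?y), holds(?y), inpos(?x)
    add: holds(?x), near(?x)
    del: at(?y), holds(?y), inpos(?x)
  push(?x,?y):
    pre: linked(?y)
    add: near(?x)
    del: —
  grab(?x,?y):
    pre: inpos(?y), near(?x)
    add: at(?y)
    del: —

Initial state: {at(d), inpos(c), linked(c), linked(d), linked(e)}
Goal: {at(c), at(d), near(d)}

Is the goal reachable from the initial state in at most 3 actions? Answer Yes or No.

1. push(d,c)  →  {at(d), inpos(c), linked(c), linked(d), linked(e), near(d)}
2. grab(d,c)  →  {at(c), at(d), inpos(c), linked(c), linked(d), linked(e), near(d)}
optimal plan length = 2; 2 ≤ 3

Yes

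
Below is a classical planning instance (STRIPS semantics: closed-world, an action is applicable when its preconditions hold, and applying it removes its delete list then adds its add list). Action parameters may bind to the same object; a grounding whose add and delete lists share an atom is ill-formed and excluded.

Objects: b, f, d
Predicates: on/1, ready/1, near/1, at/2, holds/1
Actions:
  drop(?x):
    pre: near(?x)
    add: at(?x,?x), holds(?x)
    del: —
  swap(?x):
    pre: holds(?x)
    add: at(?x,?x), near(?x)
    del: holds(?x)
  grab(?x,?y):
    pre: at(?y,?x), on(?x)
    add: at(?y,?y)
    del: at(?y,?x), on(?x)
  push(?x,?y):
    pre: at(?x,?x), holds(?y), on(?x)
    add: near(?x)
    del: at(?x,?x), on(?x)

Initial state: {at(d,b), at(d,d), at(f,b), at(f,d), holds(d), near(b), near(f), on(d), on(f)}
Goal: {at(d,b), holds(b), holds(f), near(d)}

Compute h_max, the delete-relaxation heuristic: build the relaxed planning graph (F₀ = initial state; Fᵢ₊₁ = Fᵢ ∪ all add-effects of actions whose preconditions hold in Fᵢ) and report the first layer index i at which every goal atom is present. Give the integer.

1

F0 = init (9 atoms)
F1 = F0 ∪ {at(b,b), at(f,f), holds(b), holds(f), near(d)}  (14 atoms)
goal ⊆ F1  ⇒  h_max = 1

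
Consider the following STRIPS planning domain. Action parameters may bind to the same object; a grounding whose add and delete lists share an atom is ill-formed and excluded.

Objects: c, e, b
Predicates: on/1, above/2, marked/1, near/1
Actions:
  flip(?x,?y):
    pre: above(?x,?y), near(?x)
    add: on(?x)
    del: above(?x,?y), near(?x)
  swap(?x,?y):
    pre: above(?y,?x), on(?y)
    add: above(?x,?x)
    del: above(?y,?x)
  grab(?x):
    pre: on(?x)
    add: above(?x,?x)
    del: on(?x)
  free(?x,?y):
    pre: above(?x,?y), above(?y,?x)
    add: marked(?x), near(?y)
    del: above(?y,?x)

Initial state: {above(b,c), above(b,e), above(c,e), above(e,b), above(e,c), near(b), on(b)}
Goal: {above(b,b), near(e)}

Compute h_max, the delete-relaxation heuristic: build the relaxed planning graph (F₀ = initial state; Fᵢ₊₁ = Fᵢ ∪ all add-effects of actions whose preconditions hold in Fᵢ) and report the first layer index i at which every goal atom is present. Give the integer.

F0 = init (7 atoms)
F1 = F0 ∪ {above(b,b), above(c,c), above(e,e), marked(b), marked(c), marked(e), near(c), near(e)}  (15 atoms)
goal ⊆ F1  ⇒  h_max = 1

1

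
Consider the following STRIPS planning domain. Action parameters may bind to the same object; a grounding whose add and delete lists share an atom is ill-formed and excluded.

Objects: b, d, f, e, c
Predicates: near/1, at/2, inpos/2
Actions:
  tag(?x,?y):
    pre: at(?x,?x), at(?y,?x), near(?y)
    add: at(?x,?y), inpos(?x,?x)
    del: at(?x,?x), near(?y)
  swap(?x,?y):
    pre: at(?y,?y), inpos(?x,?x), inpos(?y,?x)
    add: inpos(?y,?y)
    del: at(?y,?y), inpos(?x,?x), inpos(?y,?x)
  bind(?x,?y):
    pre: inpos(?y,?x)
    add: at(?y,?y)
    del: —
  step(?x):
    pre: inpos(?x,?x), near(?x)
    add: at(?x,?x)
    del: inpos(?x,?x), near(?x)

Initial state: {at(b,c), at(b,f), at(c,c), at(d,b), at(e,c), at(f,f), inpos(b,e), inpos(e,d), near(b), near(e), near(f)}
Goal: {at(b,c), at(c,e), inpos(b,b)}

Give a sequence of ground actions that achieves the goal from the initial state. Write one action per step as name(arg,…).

tag(f,b); tag(c,e); bind(e,b); tag(b,f)

1. tag(f,b)  →  {at(b,c), at(b,f), at(c,c), at(d,b), at(e,c), at(f,b), inpos(b,e), inpos(e,d), inpos(f,f), near(e), near(f)}
2. tag(c,e)  →  {at(b,c), at(b,f), at(c,e), at(d,b), at(e,c), at(f,b), inpos(b,e), inpos(c,c), inpos(e,d), inpos(f,f), near(f)}
3. bind(e,b)  →  {at(b,b), at(b,c), at(b,f), at(c,e), at(d,b), at(e,c), at(f,b), inpos(b,e), inpos(c,c), inpos(e,d), inpos(f,f), near(f)}
4. tag(b,f)  →  {at(b,c), at(b,f), at(c,e), at(d,b), at(e,c), at(f,b), inpos(b,b), inpos(b,e), inpos(c,c), inpos(e,d), inpos(f,f)}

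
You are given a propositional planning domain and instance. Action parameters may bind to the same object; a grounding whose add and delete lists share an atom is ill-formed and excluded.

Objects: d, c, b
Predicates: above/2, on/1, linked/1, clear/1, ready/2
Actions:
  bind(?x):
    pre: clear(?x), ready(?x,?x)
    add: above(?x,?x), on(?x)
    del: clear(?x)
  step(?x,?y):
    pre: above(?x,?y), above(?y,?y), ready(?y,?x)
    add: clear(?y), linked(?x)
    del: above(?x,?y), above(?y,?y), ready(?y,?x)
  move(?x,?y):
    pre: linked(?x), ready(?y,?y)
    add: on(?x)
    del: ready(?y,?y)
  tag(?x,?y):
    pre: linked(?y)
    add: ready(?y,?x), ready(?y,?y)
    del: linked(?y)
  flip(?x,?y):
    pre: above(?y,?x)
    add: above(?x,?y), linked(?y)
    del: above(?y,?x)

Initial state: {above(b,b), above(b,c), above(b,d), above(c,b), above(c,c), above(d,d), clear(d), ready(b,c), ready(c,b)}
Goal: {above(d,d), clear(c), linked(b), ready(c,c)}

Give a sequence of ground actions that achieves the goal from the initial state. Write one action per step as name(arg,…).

1. step(c,b)  →  {above(b,c), above(b,d), above(c,c), above(d,d), clear(b), clear(d), linked(c), ready(c,b)}
2. step(b,c)  →  {above(b,d), above(d,d), clear(b), clear(c), clear(d), linked(b), linked(c)}
3. tag(d,c)  →  {above(b,d), above(d,d), clear(b), clear(c), clear(d), linked(b), ready(c,c), ready(c,d)}

step(c,b); step(b,c); tag(d,c)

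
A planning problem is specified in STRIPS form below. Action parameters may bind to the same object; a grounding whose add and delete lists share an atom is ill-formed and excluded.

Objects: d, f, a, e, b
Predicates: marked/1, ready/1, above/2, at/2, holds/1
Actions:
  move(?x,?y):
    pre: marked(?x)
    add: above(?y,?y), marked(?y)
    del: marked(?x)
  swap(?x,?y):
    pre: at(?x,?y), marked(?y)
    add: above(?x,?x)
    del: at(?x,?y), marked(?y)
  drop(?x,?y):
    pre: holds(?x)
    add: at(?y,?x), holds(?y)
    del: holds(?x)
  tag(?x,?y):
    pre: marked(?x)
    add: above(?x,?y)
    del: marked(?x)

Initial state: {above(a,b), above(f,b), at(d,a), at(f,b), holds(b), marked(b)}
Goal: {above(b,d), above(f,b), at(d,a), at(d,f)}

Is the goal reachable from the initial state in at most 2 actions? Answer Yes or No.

1. drop(b,f)  →  {above(a,b), above(f,b), at(d,a), at(f,b), holds(f), marked(b)}
2. drop(f,d)  →  {above(a,b), above(f,b), at(d,a), at(d,f), at(f,b), holds(d), marked(b)}
3. tag(b,d)  →  {above(a,b), above(b,d), above(f,b), at(d,a), at(d,f), at(f,b), holds(d)}
optimal plan length = 3; 3 > 2

No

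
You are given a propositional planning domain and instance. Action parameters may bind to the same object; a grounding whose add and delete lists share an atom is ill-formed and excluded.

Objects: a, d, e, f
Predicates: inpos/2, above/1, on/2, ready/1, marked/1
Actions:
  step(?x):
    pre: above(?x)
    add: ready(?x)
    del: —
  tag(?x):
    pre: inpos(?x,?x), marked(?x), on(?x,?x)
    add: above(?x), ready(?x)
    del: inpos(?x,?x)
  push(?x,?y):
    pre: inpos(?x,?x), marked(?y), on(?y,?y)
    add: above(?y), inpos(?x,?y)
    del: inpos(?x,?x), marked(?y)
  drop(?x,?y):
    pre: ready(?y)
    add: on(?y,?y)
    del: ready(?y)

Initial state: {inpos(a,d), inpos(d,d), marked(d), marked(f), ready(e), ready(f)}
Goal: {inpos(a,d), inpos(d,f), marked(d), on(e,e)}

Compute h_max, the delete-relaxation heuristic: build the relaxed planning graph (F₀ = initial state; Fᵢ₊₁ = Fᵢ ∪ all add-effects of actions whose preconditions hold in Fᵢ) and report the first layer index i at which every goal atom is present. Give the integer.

2

F0 = init (6 atoms)
F1 = F0 ∪ {on(e,e), on(f,f)}  (8 atoms)
F2 = F1 ∪ {above(f), inpos(d,f)}  (10 atoms)
goal ⊆ F2  ⇒  h_max = 2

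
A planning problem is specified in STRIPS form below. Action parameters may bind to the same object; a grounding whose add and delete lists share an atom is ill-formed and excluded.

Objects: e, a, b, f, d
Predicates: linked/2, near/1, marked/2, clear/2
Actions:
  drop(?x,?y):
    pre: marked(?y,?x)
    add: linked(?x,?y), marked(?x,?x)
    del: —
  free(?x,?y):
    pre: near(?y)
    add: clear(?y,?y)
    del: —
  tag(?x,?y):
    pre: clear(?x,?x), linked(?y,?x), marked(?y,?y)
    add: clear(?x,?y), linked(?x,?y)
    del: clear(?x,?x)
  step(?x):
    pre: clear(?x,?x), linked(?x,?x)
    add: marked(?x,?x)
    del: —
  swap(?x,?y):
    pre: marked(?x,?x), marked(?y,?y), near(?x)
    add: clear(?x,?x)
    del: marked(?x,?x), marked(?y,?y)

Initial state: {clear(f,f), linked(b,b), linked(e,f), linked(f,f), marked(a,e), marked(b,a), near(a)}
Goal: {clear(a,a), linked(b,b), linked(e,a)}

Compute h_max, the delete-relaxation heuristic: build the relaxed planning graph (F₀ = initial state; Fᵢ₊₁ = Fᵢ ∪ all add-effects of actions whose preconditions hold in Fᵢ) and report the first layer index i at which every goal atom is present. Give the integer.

F0 = init (7 atoms)
F1 = F0 ∪ {clear(a,a), linked(a,b), linked(e,a), marked(a,a), marked(e,e), marked(f,f)}  (13 atoms)
goal ⊆ F1  ⇒  h_max = 1

1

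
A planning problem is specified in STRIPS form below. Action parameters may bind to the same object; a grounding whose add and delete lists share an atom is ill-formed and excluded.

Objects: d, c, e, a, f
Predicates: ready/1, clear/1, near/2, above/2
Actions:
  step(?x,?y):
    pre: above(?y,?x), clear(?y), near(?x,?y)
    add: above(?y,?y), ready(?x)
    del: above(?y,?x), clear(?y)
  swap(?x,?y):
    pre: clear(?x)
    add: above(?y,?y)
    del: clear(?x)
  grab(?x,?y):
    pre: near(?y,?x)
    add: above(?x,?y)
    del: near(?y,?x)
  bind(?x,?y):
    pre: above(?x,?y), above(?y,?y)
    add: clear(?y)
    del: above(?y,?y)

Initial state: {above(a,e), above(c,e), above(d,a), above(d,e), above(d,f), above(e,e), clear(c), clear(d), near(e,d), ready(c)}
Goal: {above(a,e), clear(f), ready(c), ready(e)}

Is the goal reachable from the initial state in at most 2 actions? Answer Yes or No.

No

1. step(e,d)  →  {above(a,e), above(c,e), above(d,a), above(d,d), above(d,f), above(e,e), clear(c), near(e,d), ready(c), ready(e)}
2. swap(c,f)  →  {above(a,e), above(c,e), above(d,a), above(d,d), above(d,f), above(e,e), above(f,f), near(e,d), ready(c), ready(e)}
3. bind(d,f)  →  {above(a,e), above(c,e), above(d,a), above(d,d), above(d,f), above(e,e), clear(f), near(e,d), ready(c), ready(e)}
optimal plan length = 3; 3 > 2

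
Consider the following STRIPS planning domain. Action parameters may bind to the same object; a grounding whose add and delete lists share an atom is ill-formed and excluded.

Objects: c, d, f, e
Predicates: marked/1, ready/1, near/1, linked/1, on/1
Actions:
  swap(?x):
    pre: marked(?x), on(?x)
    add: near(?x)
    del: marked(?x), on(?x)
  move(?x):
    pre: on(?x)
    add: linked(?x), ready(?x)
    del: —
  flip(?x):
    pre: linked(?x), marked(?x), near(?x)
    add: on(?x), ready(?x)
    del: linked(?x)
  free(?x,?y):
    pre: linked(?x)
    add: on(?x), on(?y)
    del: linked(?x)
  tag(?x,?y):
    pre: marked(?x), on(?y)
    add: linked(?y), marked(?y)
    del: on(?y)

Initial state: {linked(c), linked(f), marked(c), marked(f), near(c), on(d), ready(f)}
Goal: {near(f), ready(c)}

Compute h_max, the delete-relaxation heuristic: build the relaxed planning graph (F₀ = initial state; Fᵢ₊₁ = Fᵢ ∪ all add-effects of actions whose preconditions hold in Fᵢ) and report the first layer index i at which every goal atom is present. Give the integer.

2

F0 = init (7 atoms)
F1 = F0 ∪ {linked(d), marked(d), on(c), on(e), on(f), ready(c), ready(d)}  (14 atoms)
F2 = F1 ∪ {linked(e), marked(e), near(d), near(f), ready(e)}  (19 atoms)
goal ⊆ F2  ⇒  h_max = 2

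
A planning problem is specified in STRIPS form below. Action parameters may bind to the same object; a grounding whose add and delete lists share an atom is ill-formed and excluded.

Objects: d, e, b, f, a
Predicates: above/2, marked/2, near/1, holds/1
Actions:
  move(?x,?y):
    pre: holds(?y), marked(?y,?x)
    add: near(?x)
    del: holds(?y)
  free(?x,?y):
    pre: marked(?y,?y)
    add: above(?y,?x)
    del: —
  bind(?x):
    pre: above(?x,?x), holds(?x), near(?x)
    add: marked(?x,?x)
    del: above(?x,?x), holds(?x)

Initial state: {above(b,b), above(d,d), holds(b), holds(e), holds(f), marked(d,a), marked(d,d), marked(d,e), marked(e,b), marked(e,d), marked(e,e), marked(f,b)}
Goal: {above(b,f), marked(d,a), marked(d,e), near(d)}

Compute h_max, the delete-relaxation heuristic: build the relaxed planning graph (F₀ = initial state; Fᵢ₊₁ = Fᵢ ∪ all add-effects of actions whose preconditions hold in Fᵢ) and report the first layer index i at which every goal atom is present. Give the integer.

F0 = init (12 atoms)
F1 = F0 ∪ {above(d,a), above(d,b), above(d,e), above(d,f), above(e,a), above(e,b), above(e,d), above(e,e), above(e,f), near(b), near(d), near(e)}  (24 atoms)
F2 = F1 ∪ {marked(b,b)}  (25 atoms)
F3 = F2 ∪ {above(b,a), above(b,d), above(b,e), above(b,f)}  (29 atoms)
goal ⊆ F3  ⇒  h_max = 3

3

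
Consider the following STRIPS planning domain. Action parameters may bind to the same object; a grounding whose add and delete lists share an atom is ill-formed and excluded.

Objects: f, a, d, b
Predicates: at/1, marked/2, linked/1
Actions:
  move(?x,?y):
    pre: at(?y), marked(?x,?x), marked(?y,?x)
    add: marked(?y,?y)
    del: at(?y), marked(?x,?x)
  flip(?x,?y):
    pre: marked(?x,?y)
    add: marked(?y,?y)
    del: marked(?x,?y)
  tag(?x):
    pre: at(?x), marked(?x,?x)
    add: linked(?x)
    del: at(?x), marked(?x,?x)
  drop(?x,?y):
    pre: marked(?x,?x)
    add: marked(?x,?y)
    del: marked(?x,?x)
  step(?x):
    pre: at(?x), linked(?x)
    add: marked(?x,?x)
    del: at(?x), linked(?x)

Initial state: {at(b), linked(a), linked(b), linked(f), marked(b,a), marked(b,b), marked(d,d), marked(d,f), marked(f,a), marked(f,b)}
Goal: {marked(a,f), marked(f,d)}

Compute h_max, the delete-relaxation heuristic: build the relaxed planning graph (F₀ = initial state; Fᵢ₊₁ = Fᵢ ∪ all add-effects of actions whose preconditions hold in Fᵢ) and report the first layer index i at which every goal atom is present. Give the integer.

F0 = init (10 atoms)
F1 = F0 ∪ {marked(a,a), marked(b,d), marked(b,f), marked(d,a), marked(d,b), marked(f,f)}  (16 atoms)
F2 = F1 ∪ {marked(a,b), marked(a,d), marked(a,f), marked(f,d)}  (20 atoms)
goal ⊆ F2  ⇒  h_max = 2

2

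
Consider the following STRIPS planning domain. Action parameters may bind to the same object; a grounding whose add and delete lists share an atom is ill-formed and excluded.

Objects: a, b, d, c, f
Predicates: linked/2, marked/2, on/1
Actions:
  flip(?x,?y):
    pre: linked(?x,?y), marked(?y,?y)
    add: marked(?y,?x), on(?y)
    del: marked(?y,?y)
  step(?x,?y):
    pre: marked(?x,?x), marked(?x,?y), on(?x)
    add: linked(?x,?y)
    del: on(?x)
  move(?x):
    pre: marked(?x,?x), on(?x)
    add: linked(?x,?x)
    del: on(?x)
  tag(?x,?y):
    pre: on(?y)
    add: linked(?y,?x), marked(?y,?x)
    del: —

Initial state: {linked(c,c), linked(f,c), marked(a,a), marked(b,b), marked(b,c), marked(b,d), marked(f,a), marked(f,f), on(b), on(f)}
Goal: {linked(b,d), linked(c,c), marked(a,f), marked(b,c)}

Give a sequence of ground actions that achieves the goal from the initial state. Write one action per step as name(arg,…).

step(b,d); step(f,a); flip(f,a)

1. step(b,d)  →  {linked(b,d), linked(c,c), linked(f,c), marked(a,a), marked(b,b), marked(b,c), marked(b,d), marked(f,a), marked(f,f), on(f)}
2. step(f,a)  →  {linked(b,d), linked(c,c), linked(f,a), linked(f,c), marked(a,a), marked(b,b), marked(b,c), marked(b,d), marked(f,a), marked(f,f)}
3. flip(f,a)  →  {linked(b,d), linked(c,c), linked(f,a), linked(f,c), marked(a,f), marked(b,b), marked(b,c), marked(b,d), marked(f,a), marked(f,f), on(a)}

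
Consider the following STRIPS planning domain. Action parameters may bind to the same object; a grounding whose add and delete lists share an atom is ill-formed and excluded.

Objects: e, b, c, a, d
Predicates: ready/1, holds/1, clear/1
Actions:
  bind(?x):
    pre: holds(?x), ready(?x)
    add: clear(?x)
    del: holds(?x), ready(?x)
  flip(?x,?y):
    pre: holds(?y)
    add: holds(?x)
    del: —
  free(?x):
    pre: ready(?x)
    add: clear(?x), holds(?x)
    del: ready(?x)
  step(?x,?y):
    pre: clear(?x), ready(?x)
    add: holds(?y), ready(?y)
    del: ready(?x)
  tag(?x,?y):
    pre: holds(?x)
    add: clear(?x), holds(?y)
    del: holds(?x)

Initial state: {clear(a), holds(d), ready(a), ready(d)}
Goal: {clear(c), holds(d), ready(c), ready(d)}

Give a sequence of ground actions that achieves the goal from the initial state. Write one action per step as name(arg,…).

1. step(a,c)  →  {clear(a), holds(c), holds(d), ready(c), ready(d)}
2. tag(c,e)  →  {clear(a), clear(c), holds(d), holds(e), ready(c), ready(d)}

step(a,c); tag(c,e)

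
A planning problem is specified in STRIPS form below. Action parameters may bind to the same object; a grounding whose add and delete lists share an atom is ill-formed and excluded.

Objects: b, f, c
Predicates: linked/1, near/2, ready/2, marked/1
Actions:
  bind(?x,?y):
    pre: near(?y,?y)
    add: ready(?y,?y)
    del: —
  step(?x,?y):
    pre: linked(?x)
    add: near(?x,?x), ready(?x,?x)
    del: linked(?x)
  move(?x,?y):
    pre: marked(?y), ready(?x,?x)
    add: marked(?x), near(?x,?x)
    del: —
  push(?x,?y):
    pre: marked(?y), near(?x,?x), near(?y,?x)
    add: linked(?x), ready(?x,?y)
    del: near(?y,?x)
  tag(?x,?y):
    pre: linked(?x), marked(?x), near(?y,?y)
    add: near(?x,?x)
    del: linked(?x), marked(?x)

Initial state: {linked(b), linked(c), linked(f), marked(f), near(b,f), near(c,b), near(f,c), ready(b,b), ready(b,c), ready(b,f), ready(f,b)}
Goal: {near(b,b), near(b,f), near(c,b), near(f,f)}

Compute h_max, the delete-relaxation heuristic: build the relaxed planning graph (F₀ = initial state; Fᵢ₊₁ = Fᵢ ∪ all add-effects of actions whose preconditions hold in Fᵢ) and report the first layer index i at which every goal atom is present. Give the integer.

F0 = init (11 atoms)
F1 = F0 ∪ {marked(b), near(b,b), near(c,c), near(f,f), ready(c,c), ready(f,f)}  (17 atoms)
goal ⊆ F1  ⇒  h_max = 1

1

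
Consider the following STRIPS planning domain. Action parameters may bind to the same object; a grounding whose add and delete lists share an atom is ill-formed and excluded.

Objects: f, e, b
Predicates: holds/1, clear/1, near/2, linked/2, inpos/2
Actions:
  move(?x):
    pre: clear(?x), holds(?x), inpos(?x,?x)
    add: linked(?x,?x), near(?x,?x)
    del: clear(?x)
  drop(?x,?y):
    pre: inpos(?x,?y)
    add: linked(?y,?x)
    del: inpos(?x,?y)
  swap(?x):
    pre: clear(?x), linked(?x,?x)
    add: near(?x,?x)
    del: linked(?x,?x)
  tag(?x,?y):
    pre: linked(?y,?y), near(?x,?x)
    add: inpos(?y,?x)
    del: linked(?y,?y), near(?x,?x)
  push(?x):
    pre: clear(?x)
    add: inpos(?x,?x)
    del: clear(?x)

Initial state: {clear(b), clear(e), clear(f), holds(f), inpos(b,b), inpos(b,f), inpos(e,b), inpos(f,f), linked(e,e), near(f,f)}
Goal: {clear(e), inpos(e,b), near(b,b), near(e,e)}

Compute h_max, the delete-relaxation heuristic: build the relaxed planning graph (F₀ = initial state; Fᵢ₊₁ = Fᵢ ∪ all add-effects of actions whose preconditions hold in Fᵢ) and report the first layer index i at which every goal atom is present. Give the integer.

F0 = init (10 atoms)
F1 = F0 ∪ {inpos(e,e), inpos(e,f), linked(b,b), linked(b,e), linked(f,b), linked(f,f), near(e,e)}  (17 atoms)
F2 = F1 ∪ {inpos(b,e), inpos(f,e), linked(f,e), near(b,b)}  (21 atoms)
goal ⊆ F2  ⇒  h_max = 2

2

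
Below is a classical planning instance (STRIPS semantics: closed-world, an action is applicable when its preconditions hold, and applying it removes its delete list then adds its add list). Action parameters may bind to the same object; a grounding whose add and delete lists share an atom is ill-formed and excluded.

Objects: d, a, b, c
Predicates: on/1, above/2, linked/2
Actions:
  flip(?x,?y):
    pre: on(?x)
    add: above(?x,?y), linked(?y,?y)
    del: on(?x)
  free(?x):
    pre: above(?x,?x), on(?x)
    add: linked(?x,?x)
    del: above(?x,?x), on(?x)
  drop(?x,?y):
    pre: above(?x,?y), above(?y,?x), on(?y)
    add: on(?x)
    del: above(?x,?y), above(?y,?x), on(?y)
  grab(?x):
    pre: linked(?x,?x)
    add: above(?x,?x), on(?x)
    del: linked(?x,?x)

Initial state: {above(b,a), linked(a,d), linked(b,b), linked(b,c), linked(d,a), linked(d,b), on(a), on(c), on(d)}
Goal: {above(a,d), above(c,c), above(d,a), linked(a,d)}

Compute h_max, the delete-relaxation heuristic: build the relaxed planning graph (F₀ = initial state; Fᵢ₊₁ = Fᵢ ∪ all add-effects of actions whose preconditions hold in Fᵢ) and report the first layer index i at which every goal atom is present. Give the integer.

F0 = init (9 atoms)
F1 = F0 ∪ {above(a,a), above(a,b), above(a,c), above(a,d), above(b,b), above(c,a), above(c,b), above(c,c), above(c,d), above(d,a), above(d,b), above(d,c), above(d,d), linked(a,a), linked(c,c), linked(d,d), on(b)}  (26 atoms)
goal ⊆ F1  ⇒  h_max = 1

1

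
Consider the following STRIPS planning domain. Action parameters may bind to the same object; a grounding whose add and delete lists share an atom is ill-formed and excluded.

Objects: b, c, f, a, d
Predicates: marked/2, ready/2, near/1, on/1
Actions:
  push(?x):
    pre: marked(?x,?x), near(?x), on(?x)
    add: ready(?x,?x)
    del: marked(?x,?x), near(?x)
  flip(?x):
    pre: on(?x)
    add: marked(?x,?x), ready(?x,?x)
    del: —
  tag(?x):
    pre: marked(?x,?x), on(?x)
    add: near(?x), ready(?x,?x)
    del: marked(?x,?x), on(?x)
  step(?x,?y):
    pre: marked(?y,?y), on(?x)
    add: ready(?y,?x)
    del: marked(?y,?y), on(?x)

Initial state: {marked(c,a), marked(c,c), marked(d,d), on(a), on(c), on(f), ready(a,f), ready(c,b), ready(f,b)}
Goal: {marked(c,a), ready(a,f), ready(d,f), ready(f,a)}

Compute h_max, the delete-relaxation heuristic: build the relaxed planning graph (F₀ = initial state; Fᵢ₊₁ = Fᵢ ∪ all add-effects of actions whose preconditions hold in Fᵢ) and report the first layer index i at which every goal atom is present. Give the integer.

F0 = init (9 atoms)
F1 = F0 ∪ {marked(a,a), marked(f,f), near(c), ready(a,a), ready(c,a), ready(c,c), ready(c,f), ready(d,a), ready(d,c), ready(d,f), ready(f,f)}  (20 atoms)
F2 = F1 ∪ {near(a), near(f), ready(a,c), ready(f,a), ready(f,c)}  (25 atoms)
goal ⊆ F2  ⇒  h_max = 2

2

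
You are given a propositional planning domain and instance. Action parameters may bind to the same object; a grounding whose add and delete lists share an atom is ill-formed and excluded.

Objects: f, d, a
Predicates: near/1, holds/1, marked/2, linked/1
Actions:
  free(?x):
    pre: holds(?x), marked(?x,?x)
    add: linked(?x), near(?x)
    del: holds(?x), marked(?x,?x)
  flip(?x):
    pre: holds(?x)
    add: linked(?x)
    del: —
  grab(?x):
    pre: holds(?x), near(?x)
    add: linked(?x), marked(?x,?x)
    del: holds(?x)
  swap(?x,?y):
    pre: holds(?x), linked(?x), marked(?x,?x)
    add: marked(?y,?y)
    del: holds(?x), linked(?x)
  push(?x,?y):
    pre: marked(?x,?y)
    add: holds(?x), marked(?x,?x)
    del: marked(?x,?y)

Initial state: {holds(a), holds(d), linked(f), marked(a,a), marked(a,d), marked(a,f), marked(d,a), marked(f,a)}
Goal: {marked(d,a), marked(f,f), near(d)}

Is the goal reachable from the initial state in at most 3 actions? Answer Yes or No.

Yes

1. push(f,a)  →  {holds(a), holds(d), holds(f), linked(f), marked(a,a), marked(a,d), marked(a,f), marked(d,a), marked(f,f)}
2. swap(f,d)  →  {holds(a), holds(d), marked(a,a), marked(a,d), marked(a,f), marked(d,a), marked(d,d), marked(f,f)}
3. free(d)  →  {holds(a), linked(d), marked(a,a), marked(a,d), marked(a,f), marked(d,a), marked(f,f), near(d)}
optimal plan length = 3; 3 ≤ 3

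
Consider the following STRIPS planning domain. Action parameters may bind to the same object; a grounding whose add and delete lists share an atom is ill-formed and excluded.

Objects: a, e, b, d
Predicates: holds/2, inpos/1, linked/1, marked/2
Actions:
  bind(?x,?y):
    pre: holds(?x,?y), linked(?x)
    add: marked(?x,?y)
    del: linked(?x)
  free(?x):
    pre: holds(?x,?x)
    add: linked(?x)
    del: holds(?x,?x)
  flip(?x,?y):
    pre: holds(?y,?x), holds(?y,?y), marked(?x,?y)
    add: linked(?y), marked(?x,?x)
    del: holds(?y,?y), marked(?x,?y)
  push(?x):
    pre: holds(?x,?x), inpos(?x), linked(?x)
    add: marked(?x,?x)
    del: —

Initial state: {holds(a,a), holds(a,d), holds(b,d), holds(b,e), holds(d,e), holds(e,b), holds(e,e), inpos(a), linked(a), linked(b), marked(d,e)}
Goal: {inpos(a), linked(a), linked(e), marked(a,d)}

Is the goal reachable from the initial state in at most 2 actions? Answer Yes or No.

1. bind(a,d)  →  {holds(a,a), holds(a,d), holds(b,d), holds(b,e), holds(d,e), holds(e,b), holds(e,e), inpos(a), linked(b), marked(a,d), marked(d,e)}
2. free(a)  →  {holds(a,d), holds(b,d), holds(b,e), holds(d,e), holds(e,b), holds(e,e), inpos(a), linked(a), linked(b), marked(a,d), marked(d,e)}
3. free(e)  →  {holds(a,d), holds(b,d), holds(b,e), holds(d,e), holds(e,b), inpos(a), linked(a), linked(b), linked(e), marked(a,d), marked(d,e)}
optimal plan length = 3; 3 > 2

No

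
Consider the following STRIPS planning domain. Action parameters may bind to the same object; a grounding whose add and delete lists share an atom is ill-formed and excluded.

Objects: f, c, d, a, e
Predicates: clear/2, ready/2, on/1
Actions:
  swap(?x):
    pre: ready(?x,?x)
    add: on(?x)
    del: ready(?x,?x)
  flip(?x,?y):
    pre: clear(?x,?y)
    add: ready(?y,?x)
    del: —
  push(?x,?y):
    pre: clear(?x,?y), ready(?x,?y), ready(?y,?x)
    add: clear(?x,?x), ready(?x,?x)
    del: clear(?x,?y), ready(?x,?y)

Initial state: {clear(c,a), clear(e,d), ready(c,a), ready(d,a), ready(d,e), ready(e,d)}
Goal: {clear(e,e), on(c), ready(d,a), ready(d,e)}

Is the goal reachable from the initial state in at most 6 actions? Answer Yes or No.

1. flip(c,a)  →  {clear(c,a), clear(e,d), ready(a,c), ready(c,a), ready(d,a), ready(d,e), ready(e,d)}
2. push(c,a)  →  {clear(c,c), clear(e,d), ready(a,c), ready(c,c), ready(d,a), ready(d,e), ready(e,d)}
3. swap(c)  →  {clear(c,c), clear(e,d), on(c), ready(a,c), ready(d,a), ready(d,e), ready(e,d)}
4. push(e,d)  →  {clear(c,c), clear(e,e), on(c), ready(a,c), ready(d,a), ready(d,e), ready(e,e)}
optimal plan length = 4; 4 ≤ 6

Yes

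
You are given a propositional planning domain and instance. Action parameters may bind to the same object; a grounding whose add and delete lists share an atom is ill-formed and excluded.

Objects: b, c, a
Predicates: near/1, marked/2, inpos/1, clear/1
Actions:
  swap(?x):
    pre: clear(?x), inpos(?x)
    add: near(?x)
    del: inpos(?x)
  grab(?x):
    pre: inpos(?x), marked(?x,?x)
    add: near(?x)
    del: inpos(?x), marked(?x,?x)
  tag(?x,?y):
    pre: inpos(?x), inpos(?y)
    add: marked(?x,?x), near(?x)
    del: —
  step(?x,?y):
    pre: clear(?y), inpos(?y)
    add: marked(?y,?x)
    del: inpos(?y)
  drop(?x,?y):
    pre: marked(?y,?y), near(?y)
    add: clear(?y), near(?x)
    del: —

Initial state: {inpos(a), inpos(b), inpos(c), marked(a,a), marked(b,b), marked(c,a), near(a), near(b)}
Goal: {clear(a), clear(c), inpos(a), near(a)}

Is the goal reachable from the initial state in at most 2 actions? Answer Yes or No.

1. tag(c,b)  →  {inpos(a), inpos(b), inpos(c), marked(a,a), marked(b,b), marked(c,a), marked(c,c), near(a), near(b), near(c)}
2. drop(b,c)  →  {clear(c), inpos(a), inpos(b), inpos(c), marked(a,a), marked(b,b), marked(c,a), marked(c,c), near(a), near(b), near(c)}
3. drop(b,a)  →  {clear(a), clear(c), inpos(a), inpos(b), inpos(c), marked(a,a), marked(b,b), marked(c,a), marked(c,c), near(a), near(b), near(c)}
optimal plan length = 3; 3 > 2

No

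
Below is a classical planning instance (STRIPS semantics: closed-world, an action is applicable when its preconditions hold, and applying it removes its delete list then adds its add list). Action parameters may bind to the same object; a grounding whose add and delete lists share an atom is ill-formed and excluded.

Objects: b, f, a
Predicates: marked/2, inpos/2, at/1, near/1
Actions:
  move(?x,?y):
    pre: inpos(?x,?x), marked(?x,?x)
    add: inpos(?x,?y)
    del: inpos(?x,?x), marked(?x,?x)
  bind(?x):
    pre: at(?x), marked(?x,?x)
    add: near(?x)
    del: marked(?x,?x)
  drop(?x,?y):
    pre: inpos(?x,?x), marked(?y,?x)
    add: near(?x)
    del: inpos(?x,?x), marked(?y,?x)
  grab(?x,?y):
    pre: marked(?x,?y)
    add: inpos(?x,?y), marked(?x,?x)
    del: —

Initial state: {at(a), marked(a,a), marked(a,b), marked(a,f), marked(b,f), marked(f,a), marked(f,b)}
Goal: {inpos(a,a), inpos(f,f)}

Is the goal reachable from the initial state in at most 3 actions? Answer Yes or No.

Yes

1. grab(f,b)  →  {at(a), inpos(f,b), marked(a,a), marked(a,b), marked(a,f), marked(b,f), marked(f,a), marked(f,b), marked(f,f)}
2. grab(f,f)  →  {at(a), inpos(f,b), inpos(f,f), marked(a,a), marked(a,b), marked(a,f), marked(b,f), marked(f,a), marked(f,b), marked(f,f)}
3. grab(a,a)  →  {at(a), inpos(a,a), inpos(f,b), inpos(f,f), marked(a,a), marked(a,b), marked(a,f), marked(b,f), marked(f,a), marked(f,b), marked(f,f)}
optimal plan length = 3; 3 ≤ 3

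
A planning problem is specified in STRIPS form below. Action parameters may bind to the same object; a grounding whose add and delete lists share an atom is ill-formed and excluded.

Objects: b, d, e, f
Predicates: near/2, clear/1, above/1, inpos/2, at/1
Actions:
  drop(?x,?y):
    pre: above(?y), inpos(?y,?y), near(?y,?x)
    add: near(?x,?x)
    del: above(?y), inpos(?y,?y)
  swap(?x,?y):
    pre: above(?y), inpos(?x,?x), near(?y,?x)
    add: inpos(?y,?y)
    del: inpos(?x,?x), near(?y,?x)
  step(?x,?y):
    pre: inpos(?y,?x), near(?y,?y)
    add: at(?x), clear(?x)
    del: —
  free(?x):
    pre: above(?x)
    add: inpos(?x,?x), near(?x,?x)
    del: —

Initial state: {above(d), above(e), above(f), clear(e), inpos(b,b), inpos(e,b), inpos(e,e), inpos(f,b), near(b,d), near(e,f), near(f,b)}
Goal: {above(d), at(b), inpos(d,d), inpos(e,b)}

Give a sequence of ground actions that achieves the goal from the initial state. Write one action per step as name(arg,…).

1. drop(f,e)  →  {above(d), above(f), clear(e), inpos(b,b), inpos(e,b), inpos(f,b), near(b,d), near(e,f), near(f,b), near(f,f)}
2. step(b,f)  →  {above(d), above(f), at(b), clear(b), clear(e), inpos(b,b), inpos(e,b), inpos(f,b), near(b,d), near(e,f), near(f,b), near(f,f)}
3. free(d)  →  {above(d), above(f), at(b), clear(b), clear(e), inpos(b,b), inpos(d,d), inpos(e,b), inpos(f,b), near(b,d), near(d,d), near(e,f), near(f,b), near(f,f)}

drop(f,e); step(b,f); free(d)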